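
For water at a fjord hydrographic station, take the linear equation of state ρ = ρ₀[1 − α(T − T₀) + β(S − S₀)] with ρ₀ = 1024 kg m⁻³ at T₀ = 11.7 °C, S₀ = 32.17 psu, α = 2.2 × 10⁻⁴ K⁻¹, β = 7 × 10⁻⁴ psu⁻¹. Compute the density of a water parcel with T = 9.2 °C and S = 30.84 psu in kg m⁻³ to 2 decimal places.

1023.61 kg m⁻³

T − T₀ = -2.5 K, S − S₀ = -1.33 psu.
Bracket = 1 − α·(-2.5) + β·(-1.33) = 1 + (-3.81 × 10⁻⁴) = 0.9996190.
ρ = 1024 × 0.9996190 = 1023.61 kg m⁻³.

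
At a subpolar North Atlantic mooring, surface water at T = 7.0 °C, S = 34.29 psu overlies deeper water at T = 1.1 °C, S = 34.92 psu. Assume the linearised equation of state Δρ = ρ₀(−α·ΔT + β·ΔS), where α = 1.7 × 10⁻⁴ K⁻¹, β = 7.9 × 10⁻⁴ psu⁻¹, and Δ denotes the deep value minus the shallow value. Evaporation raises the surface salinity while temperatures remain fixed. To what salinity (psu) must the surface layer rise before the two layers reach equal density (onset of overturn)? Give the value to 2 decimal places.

36.19 psu

Neutral buoyancy requires −α(T_deep − T_surf) + β(S_deep − S_surf′) = 0.
S_surf′ = S_deep − (α/β)·ΔT = 34.92 − (1.7 × 10⁻⁴/7.9 × 10⁻⁴)·(-5.9) = 36.1896 psu.
Increase required: 36.1896 − 34.29 = 1.8996 psu.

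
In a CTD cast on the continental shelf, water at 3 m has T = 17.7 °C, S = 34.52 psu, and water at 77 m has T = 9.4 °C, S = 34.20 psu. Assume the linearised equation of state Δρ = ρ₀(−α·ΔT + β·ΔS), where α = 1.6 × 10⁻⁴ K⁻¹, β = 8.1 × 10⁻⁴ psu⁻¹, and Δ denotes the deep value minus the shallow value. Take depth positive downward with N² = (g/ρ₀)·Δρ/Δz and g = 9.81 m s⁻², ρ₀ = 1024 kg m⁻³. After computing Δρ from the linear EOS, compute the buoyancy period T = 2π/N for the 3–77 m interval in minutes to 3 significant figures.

8.80 min

ΔT = -8.3 K, ΔS = -0.32 psu (deep − shallow).
Δρ/ρ₀ = −αΔT + βΔS = 1.328 × 10⁻³ − 2.592 × 10⁻⁴ = 1.0688 × 10⁻³, so Δρ ≈ 1.094 kg m⁻³.
N² = (g/ρ₀)·Δρ/Δz = g·(Δρ/ρ₀)/Δz = 9.81 × 1.0688 × 10⁻³ / 74 = 1.4169 × 10⁻⁴ s⁻².
N = √(1.4169 × 10⁻⁴) = 0.011903 rad s⁻¹ → T = 2π/N = 527.87 s = 8.7978 min ≈ 8.80 min.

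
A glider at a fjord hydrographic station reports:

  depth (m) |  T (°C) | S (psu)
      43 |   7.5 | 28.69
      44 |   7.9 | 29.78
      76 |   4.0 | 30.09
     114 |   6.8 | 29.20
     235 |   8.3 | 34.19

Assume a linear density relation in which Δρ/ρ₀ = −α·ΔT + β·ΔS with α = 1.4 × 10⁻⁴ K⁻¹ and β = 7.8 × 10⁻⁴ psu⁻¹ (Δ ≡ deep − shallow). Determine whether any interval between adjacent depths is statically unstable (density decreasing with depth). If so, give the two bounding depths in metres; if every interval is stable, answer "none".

76–114 m

Evaluate Δρ/ρ₀ = −αΔT + βΔS across each adjacent pair:
  43–44 m: −αΔT+βΔS = −(1.4 × 10⁻⁴)(+0.4)+(7.8 × 10⁻⁴)(+1.09) = 7.9 × 10⁻⁴ → stable
  44–76 m: −αΔT+βΔS = −(1.4 × 10⁻⁴)(-3.9)+(7.8 × 10⁻⁴)(+0.31) = 7.9 × 10⁻⁴ → stable
  76–114 m: −αΔT+βΔS = −(1.4 × 10⁻⁴)(+2.8)+(7.8 × 10⁻⁴)(-0.89) = -1.1 × 10⁻³ → UNSTABLE
  114–235 m: −αΔT+βΔS = −(1.4 × 10⁻⁴)(+1.5)+(7.8 × 10⁻⁴)(+4.99) = 3.7 × 10⁻³ → stable
The 76–114 m interval has Δρ < 0: lighter water underlies denser water.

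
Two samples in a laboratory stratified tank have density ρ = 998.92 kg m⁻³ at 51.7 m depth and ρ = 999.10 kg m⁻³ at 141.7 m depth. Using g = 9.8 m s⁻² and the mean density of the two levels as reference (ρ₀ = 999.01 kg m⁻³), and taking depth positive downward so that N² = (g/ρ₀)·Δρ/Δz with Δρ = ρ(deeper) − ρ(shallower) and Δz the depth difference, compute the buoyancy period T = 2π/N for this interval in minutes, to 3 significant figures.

23.6 min

Δρ = 999.10 − 998.92 = 0.18 kg m⁻³ over Δz = 141.7 − 51.7 = 90 m.
N² = (9.8/999.01) × (0.18/90) = 1.9619 × 10⁻⁵ s⁻².
N = √(1.9619 × 10⁻⁵) = 4.4293 × 10⁻³ rad s⁻¹, so T = 2π/N = 1.4186 × 10³ s = 23.643 min ≈ 23.6 min.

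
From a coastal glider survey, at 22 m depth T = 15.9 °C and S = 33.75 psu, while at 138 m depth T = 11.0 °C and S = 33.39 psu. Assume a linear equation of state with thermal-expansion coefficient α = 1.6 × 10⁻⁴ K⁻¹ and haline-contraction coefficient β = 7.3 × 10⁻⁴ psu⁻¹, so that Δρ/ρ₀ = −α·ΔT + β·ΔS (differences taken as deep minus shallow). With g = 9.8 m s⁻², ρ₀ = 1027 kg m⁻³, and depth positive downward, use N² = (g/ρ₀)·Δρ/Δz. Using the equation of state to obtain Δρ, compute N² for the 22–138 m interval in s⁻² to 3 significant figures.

ΔT = -4.9 K, ΔS = -0.36 psu (deep − shallow).
Δρ/ρ₀ = −αΔT + βΔS = 7.84 × 10⁻⁴ − 2.628 × 10⁻⁴ = 5.212 × 10⁻⁴, so Δρ ≈ 0.5353 kg m⁻³.
N² = (g/ρ₀)·Δρ/Δz = g·(Δρ/ρ₀)/Δz = 9.8 × 5.212 × 10⁻⁴ / 116 = 4.4032 × 10⁻⁵ s⁻² ≈ 4.40 × 10⁻⁵ s⁻².

4.40 × 10⁻⁵ s⁻²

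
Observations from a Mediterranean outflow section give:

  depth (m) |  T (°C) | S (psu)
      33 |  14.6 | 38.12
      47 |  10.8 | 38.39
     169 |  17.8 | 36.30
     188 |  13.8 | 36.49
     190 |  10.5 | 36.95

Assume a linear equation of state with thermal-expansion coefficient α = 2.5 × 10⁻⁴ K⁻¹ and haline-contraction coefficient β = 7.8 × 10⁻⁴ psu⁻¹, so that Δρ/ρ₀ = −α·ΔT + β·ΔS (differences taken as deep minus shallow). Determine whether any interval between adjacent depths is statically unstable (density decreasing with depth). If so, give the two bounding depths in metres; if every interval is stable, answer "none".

Evaluate Δρ/ρ₀ = −αΔT + βΔS across each adjacent pair:
  33–47 m: −αΔT+βΔS = −(2.5 × 10⁻⁴)(-3.8)+(7.8 × 10⁻⁴)(+0.27) = 1.2 × 10⁻³ → stable
  47–169 m: −αΔT+βΔS = −(2.5 × 10⁻⁴)(+7.0)+(7.8 × 10⁻⁴)(-2.09) = -3.4 × 10⁻³ → UNSTABLE
  169–188 m: −αΔT+βΔS = −(2.5 × 10⁻⁴)(-4.0)+(7.8 × 10⁻⁴)(+0.19) = 1.1 × 10⁻³ → stable
  188–190 m: −αΔT+βΔS = −(2.5 × 10⁻⁴)(-3.3)+(7.8 × 10⁻⁴)(+0.46) = 1.2 × 10⁻³ → stable
The 47–169 m interval has Δρ < 0: lighter water underlies denser water.

47–169 m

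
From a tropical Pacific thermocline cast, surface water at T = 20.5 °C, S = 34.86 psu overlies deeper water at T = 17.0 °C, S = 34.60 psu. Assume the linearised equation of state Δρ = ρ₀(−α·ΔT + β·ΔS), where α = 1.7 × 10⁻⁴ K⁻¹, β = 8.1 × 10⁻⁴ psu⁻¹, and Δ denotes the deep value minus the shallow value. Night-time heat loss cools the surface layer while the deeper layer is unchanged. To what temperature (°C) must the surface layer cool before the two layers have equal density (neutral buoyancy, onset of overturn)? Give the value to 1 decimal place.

Neutral buoyancy requires Δρ = 0, i.e. −α(T_deep − T_surf′) + β(S_deep − S_surf) = 0.
T_surf′ = T_deep − (β/α)·ΔS = 17.0 − (8.1 × 10⁻⁴/1.7 × 10⁻⁴)·(-0.26) = 18.239 °C.
Cooling required: 20.5 − (18.239) = 2.261 °C.

18.2 °C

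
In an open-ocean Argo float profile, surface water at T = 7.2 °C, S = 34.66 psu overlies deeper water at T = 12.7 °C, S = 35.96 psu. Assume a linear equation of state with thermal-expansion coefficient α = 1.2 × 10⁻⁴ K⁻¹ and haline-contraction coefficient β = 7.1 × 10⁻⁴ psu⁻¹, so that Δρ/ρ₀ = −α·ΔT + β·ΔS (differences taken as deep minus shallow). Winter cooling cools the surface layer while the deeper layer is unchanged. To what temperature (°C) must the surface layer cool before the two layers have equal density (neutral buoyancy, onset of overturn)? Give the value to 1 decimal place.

Neutral buoyancy requires Δρ = 0, i.e. −α(T_deep − T_surf′) + β(S_deep − S_surf) = 0.
T_surf′ = T_deep − (β/α)·ΔS = 12.7 − (7.1 × 10⁻⁴/1.2 × 10⁻⁴)·(+1.30) = 5.008 °C.
Cooling required: 7.2 − (5.008) = 2.192 °C.

5.0 °C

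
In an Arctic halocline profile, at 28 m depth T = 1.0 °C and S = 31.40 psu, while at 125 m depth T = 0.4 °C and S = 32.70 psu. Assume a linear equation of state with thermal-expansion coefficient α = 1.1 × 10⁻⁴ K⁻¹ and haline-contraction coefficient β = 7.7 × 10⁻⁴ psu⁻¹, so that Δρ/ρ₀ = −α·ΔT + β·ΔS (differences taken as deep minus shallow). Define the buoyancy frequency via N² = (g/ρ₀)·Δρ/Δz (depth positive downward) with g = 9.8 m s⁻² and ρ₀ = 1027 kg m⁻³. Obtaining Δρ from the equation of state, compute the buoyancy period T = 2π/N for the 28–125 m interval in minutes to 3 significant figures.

10.1 min

ΔT = -0.6 K, ΔS = +1.30 psu (deep − shallow).
Δρ/ρ₀ = −αΔT + βΔS = 6.60 × 10⁻⁵ + 1.001 × 10⁻³ = 1.067 × 10⁻³, so Δρ ≈ 1.096 kg m⁻³.
N² = (g/ρ₀)·Δρ/Δz = g·(Δρ/ρ₀)/Δz = 9.8 × 1.067 × 10⁻³ / 97 = 1.0780 × 10⁻⁴ s⁻².
N = √(1.0780 × 10⁻⁴) = 0.010383 rad s⁻¹ → T = 2π/N = 605.14 s = 10.086 min ≈ 10.1 min.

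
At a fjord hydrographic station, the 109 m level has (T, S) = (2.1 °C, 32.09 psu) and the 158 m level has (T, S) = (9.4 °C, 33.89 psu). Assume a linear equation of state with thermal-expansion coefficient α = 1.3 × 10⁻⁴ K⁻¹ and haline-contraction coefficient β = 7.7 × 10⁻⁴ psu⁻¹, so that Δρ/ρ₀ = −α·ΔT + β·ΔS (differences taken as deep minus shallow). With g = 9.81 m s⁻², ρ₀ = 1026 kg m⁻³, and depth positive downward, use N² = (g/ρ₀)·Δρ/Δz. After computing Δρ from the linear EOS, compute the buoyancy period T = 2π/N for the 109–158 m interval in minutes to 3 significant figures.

11.2 min

ΔT = +7.3 K, ΔS = +1.80 psu (deep − shallow).
Δρ/ρ₀ = −αΔT + βΔS = -9.49 × 10⁻⁴ + 1.386 × 10⁻³ = 4.37 × 10⁻⁴, so Δρ ≈ 0.4484 kg m⁻³.
N² = (g/ρ₀)·Δρ/Δz = g·(Δρ/ρ₀)/Δz = 9.81 × 4.37 × 10⁻⁴ / 49 = 8.7489 × 10⁻⁵ s⁻².
N = √(8.7489 × 10⁻⁵) = 9.3536 × 10⁻³ rad s⁻¹ → T = 2π/N = 671.74 s = 11.196 min ≈ 11.2 min.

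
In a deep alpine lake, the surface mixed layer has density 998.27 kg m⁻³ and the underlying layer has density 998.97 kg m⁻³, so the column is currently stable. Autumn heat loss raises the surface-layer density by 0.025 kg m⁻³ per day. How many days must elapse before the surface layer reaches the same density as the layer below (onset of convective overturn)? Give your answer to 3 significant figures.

Density deficit of the surface layer: 998.97 − 998.27 = 0.7 kg m⁻³.
Required change = 0.7 / 0.025 = 28.0 days.

28.0 days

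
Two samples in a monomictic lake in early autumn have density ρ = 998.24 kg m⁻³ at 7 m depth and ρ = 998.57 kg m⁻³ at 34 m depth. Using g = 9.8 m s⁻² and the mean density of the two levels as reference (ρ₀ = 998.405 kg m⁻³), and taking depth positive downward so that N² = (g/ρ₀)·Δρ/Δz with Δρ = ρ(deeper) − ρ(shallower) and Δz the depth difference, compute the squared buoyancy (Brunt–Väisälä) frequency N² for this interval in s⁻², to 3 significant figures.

1.20 × 10⁻⁴ s⁻²

Δρ = 998.57 − 998.24 = 0.33 kg m⁻³ over Δz = 34 − 7 = 27 m.
N² = (9.8/998.405) × (0.33/27) = 1.1997 × 10⁻⁴ s⁻² ≈ 1.20 × 10⁻⁴ s⁻².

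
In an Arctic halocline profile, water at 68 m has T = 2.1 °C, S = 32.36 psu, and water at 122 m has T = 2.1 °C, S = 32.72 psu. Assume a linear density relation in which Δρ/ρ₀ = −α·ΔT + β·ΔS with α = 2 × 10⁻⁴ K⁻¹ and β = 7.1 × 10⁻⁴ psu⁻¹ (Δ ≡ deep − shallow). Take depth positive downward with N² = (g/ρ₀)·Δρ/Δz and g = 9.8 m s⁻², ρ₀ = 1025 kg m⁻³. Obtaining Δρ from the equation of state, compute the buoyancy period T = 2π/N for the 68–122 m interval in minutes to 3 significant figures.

ΔT = +0.0 K, ΔS = +0.36 psu (deep − shallow).
Δρ/ρ₀ = −αΔT + βΔS = 0 + 2.556 × 10⁻⁴ = 2.556 × 10⁻⁴, so Δρ ≈ 0.2620 kg m⁻³.
N² = (g/ρ₀)·Δρ/Δz = g·(Δρ/ρ₀)/Δz = 9.8 × 2.556 × 10⁻⁴ / 54 = 4.6387 × 10⁻⁵ s⁻².
N = √(4.6387 × 10⁻⁵) = 6.8108 × 10⁻³ rad s⁻¹ → T = 2π/N = 922.53 s = 15.375 min ≈ 15.4 min.

15.4 min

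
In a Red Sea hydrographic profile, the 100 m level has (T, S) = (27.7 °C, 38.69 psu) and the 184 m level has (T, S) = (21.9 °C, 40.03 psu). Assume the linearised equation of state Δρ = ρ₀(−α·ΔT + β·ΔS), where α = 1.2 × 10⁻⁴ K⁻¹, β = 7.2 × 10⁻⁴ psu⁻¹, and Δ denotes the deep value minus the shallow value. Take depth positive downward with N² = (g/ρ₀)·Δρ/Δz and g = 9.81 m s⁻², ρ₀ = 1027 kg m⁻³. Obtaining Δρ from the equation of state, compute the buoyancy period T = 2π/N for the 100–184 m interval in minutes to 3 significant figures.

7.52 min

ΔT = -5.8 K, ΔS = +1.34 psu (deep − shallow).
Δρ/ρ₀ = −αΔT + βΔS = 6.96 × 10⁻⁴ + 9.648 × 10⁻⁴ = 1.6608 × 10⁻³, so Δρ ≈ 1.706 kg m⁻³.
N² = (g/ρ₀)·Δρ/Δz = g·(Δρ/ρ₀)/Δz = 9.81 × 1.6608 × 10⁻³ / 84 = 1.9396 × 10⁻⁴ s⁻².
N = √(1.9396 × 10⁻⁴) = 0.013927 rad s⁻¹ → T = 2π/N = 451.15 s = 7.5192 min ≈ 7.52 min.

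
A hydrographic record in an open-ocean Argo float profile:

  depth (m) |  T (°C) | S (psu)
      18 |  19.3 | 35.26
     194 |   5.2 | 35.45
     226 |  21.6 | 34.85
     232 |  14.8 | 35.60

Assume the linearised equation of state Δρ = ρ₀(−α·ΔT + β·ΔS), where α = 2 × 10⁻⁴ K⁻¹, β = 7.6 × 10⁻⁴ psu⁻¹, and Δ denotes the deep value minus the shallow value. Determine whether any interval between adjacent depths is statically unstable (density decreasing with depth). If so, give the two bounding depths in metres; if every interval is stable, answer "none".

Evaluate Δρ/ρ₀ = −αΔT + βΔS across each adjacent pair:
  18–194 m: −αΔT+βΔS = −(2 × 10⁻⁴)(-14.1)+(7.6 × 10⁻⁴)(+0.19) = 3.0 × 10⁻³ → stable
  194–226 m: −αΔT+βΔS = −(2 × 10⁻⁴)(+16.4)+(7.6 × 10⁻⁴)(-0.60) = -3.7 × 10⁻³ → UNSTABLE
  226–232 m: −αΔT+βΔS = −(2 × 10⁻⁴)(-6.8)+(7.6 × 10⁻⁴)(+0.75) = 1.9 × 10⁻³ → stable
The 194–226 m interval has Δρ < 0: lighter water underlies denser water.

194–226 m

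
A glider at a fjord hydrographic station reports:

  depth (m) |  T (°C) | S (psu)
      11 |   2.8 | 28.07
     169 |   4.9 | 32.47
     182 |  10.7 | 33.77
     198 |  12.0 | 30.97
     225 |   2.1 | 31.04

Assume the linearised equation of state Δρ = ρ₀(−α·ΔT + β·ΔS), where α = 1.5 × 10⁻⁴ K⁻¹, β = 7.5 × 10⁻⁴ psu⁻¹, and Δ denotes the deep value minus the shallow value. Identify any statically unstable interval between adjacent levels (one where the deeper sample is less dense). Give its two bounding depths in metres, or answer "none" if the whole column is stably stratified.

182–198 m

Evaluate Δρ/ρ₀ = −αΔT + βΔS across each adjacent pair:
  11–169 m: −αΔT+βΔS = −(1.5 × 10⁻⁴)(+2.1)+(7.5 × 10⁻⁴)(+4.40) = 3.0 × 10⁻³ → stable
  169–182 m: −αΔT+βΔS = −(1.5 × 10⁻⁴)(+5.8)+(7.5 × 10⁻⁴)(+1.30) = 1.1 × 10⁻⁴ → stable
  182–198 m: −αΔT+βΔS = −(1.5 × 10⁻⁴)(+1.3)+(7.5 × 10⁻⁴)(-2.80) = -2.3 × 10⁻³ → UNSTABLE
  198–225 m: −αΔT+βΔS = −(1.5 × 10⁻⁴)(-9.9)+(7.5 × 10⁻⁴)(+0.07) = 1.5 × 10⁻³ → stable
The 182–198 m interval has Δρ < 0: lighter water underlies denser water.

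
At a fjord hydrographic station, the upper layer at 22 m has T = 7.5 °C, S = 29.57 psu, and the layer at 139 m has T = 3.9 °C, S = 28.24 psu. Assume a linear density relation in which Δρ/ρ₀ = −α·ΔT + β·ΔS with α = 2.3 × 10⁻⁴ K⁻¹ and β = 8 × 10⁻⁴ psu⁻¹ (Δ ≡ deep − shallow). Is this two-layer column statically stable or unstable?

unstable

ΔT = 3.9 − 7.5 = -3.6 K and ΔS = 28.24 − 29.57 = -1.33 psu (deep − shallow).
−αΔT = 8.28 × 10⁻⁴; βΔS = -1.064 × 10⁻³; sum Δρ/ρ₀ = -2.36 × 10⁻⁴.
Δρ/ρ₀ < 0, so Δρ < 0: deeper water is lighter → statically unstable; the column would overturn.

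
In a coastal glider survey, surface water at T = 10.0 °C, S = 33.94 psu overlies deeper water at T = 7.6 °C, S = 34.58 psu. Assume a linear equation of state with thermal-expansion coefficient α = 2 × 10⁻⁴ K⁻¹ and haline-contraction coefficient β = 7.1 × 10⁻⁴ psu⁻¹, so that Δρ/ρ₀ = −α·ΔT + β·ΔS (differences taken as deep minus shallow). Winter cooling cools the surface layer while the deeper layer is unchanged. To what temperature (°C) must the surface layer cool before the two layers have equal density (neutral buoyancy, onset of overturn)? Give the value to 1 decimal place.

5.3 °C

Neutral buoyancy requires Δρ = 0, i.e. −α(T_deep − T_surf′) + β(S_deep − S_surf) = 0.
T_surf′ = T_deep − (β/α)·ΔS = 7.6 − (7.1 × 10⁻⁴/2 × 10⁻⁴)·(+0.64) = 5.328 °C.
Cooling required: 10.0 − (5.328) = 4.672 °C.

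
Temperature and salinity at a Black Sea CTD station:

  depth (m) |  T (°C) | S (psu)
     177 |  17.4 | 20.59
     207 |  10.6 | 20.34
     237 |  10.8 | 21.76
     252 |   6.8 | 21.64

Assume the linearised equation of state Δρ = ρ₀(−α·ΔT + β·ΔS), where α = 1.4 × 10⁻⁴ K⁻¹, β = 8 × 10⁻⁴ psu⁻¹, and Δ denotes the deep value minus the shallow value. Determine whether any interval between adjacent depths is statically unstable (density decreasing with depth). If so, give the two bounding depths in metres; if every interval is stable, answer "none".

none

Evaluate Δρ/ρ₀ = −αΔT + βΔS across each adjacent pair:
  177–207 m: −αΔT+βΔS = −(1.4 × 10⁻⁴)(-6.8)+(8 × 10⁻⁴)(-0.25) = 7.5 × 10⁻⁴ → stable
  207–237 m: −αΔT+βΔS = −(1.4 × 10⁻⁴)(+0.2)+(8 × 10⁻⁴)(+1.42) = 1.1 × 10⁻³ → stable
  237–252 m: −αΔT+βΔS = −(1.4 × 10⁻⁴)(-4.0)+(8 × 10⁻⁴)(-0.12) = 4.6 × 10⁻⁴ → stable
Every interval has Δρ > 0: the column is stably stratified throughout.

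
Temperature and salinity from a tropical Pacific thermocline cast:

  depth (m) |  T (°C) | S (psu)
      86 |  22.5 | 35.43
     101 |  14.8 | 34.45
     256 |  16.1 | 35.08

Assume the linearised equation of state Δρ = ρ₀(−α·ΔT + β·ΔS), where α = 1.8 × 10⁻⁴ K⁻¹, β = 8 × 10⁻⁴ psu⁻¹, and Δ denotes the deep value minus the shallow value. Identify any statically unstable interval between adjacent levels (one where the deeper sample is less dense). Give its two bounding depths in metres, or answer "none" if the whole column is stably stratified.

none

Evaluate Δρ/ρ₀ = −αΔT + βΔS across each adjacent pair:
  86–101 m: −αΔT+βΔS = −(1.8 × 10⁻⁴)(-7.7)+(8 × 10⁻⁴)(-0.98) = 6.0 × 10⁻⁴ → stable
  101–256 m: −αΔT+βΔS = −(1.8 × 10⁻⁴)(+1.3)+(8 × 10⁻⁴)(+0.63) = 2.7 × 10⁻⁴ → stable
Every interval has Δρ > 0: the column is stably stratified throughout.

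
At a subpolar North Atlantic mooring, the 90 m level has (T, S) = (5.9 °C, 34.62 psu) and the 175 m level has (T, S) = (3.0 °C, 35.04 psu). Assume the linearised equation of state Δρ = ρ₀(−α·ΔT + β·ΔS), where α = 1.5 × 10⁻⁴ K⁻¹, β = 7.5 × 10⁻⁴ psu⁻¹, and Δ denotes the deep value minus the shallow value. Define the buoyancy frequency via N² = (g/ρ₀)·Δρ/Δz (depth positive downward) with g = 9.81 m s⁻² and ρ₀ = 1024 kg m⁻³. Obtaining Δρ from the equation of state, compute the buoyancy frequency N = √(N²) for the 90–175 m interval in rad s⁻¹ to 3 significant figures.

9.30 × 10⁻³ rad s⁻¹

ΔT = -2.9 K, ΔS = +0.42 psu (deep − shallow).
Δρ/ρ₀ = −αΔT + βΔS = 4.35 × 10⁻⁴ + 3.15 × 10⁻⁴ = 7.50 × 10⁻⁴, so Δρ ≈ 0.7680 kg m⁻³.
N² = (g/ρ₀)·Δρ/Δz = g·(Δρ/ρ₀)/Δz = 9.81 × 7.50 × 10⁻⁴ / 85 = 8.6559 × 10⁻⁵ s⁻².
N = √(8.6559 × 10⁻⁵) = 9.3037 × 10⁻³ rad s⁻¹ ≈ 9.30 × 10⁻³ rad s⁻¹.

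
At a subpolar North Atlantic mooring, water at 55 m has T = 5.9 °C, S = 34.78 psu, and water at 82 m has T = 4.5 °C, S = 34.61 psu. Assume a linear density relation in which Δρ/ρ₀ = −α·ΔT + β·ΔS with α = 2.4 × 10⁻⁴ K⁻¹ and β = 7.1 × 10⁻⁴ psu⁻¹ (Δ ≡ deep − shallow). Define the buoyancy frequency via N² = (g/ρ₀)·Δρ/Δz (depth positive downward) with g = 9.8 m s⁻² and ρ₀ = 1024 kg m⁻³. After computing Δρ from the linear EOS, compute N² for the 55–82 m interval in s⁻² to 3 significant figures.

ΔT = -1.4 K, ΔS = -0.17 psu (deep − shallow).
Δρ/ρ₀ = −αΔT + βΔS = 3.36 × 10⁻⁴ − 1.207 × 10⁻⁴ = 2.153 × 10⁻⁴, so Δρ ≈ 0.2205 kg m⁻³.
N² = (g/ρ₀)·Δρ/Δz = g·(Δρ/ρ₀)/Δz = 9.8 × 2.153 × 10⁻⁴ / 27 = 7.8146 × 10⁻⁵ s⁻² ≈ 7.81 × 10⁻⁵ s⁻².

7.81 × 10⁻⁵ s⁻²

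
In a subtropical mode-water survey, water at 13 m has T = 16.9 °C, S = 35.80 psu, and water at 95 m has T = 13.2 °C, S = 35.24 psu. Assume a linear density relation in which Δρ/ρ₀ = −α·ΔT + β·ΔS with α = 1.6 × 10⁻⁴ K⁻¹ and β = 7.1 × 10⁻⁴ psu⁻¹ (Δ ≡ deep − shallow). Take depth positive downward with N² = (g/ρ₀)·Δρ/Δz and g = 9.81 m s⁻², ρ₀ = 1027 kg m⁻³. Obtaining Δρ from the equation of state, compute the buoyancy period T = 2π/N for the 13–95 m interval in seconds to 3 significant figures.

1.30 × 10³ s

ΔT = -3.7 K, ΔS = -0.56 psu (deep − shallow).
Δρ/ρ₀ = −αΔT + βΔS = 5.92 × 10⁻⁴ − 3.976 × 10⁻⁴ = 1.944 × 10⁻⁴, so Δρ ≈ 0.1996 kg m⁻³.
N² = (g/ρ₀)·Δρ/Δz = g·(Δρ/ρ₀)/Δz = 9.81 × 1.944 × 10⁻⁴ / 82 = 2.3257 × 10⁻⁵ s⁻².
N = √(2.3257 × 10⁻⁵) = 4.8226 × 10⁻³ rad s⁻¹ → T = 2π/N = 1.3029 × 10³ s ≈ 1.30 × 10³ s.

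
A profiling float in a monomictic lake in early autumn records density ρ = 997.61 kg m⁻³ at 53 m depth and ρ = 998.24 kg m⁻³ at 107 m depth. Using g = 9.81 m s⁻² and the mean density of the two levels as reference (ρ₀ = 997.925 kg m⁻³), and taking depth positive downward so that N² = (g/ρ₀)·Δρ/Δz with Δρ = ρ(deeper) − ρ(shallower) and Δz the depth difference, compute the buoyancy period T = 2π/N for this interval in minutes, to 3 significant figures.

Δρ = 998.24 − 997.61 = 0.63 kg m⁻³ over Δz = 107 − 53 = 54 m.
N² = (9.81/997.925) × (0.63/54) = 1.1469 × 10⁻⁴ s⁻².
N = √(1.1469 × 10⁻⁴) = 0.010709 rad s⁻¹, so T = 2π/N = 586.72 s = 9.7787 min ≈ 9.78 min.

9.78 min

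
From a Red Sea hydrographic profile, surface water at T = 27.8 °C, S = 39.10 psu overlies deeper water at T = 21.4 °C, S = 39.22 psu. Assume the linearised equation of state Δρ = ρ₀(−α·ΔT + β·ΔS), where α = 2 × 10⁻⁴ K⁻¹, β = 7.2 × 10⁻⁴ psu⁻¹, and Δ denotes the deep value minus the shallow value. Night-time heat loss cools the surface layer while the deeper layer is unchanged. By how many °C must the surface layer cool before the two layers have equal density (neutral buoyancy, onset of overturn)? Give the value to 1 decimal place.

Neutral buoyancy requires Δρ = 0, i.e. −α(T_deep − T_surf′) + β(S_deep − S_surf) = 0.
T_surf′ = T_deep − (β/α)·ΔS = 21.4 − (7.2 × 10⁻⁴/2 × 10⁻⁴)·(+0.12) = 20.968 °C.
Cooling required: 27.8 − (20.968) = 6.832 °C.

6.8 °C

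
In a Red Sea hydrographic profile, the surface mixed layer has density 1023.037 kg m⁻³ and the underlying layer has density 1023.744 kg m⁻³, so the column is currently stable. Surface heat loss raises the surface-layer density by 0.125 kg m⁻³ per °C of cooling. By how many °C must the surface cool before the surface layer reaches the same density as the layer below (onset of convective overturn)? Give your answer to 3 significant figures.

Density deficit of the surface layer: 1023.744 − 1023.037 = 0.707 kg m⁻³.
Required change = 0.707 / 0.125 = 5.66 °C.

5.66 °C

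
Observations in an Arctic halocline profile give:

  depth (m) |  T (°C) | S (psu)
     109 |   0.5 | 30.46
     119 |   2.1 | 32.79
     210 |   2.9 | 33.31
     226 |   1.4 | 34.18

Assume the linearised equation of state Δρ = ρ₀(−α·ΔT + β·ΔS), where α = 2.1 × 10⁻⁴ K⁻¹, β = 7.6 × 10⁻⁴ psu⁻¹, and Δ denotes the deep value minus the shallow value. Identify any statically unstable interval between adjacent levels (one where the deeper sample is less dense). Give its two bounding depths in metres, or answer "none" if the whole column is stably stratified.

none

Evaluate Δρ/ρ₀ = −αΔT + βΔS across each adjacent pair:
  109–119 m: −αΔT+βΔS = −(2.1 × 10⁻⁴)(+1.6)+(7.6 × 10⁻⁴)(+2.33) = 1.4 × 10⁻³ → stable
  119–210 m: −αΔT+βΔS = −(2.1 × 10⁻⁴)(+0.8)+(7.6 × 10⁻⁴)(+0.52) = 2.3 × 10⁻⁴ → stable
  210–226 m: −αΔT+βΔS = −(2.1 × 10⁻⁴)(-1.5)+(7.6 × 10⁻⁴)(+0.87) = 9.8 × 10⁻⁴ → stable
Every interval has Δρ > 0: the column is stably stratified throughout.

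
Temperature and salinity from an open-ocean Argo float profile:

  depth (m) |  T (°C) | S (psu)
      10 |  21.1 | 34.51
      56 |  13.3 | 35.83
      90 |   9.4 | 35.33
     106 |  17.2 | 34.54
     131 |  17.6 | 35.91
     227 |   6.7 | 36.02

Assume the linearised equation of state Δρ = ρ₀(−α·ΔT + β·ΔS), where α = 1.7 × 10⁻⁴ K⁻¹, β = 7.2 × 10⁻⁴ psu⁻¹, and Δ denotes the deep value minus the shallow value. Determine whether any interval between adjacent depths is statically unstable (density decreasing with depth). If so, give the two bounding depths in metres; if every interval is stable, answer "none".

Evaluate Δρ/ρ₀ = −αΔT + βΔS across each adjacent pair:
  10–56 m: −αΔT+βΔS = −(1.7 × 10⁻⁴)(-7.8)+(7.2 × 10⁻⁴)(+1.32) = 2.3 × 10⁻³ → stable
  56–90 m: −αΔT+βΔS = −(1.7 × 10⁻⁴)(-3.9)+(7.2 × 10⁻⁴)(-0.50) = 3.0 × 10⁻⁴ → stable
  90–106 m: −αΔT+βΔS = −(1.7 × 10⁻⁴)(+7.8)+(7.2 × 10⁻⁴)(-0.79) = -1.9 × 10⁻³ → UNSTABLE
  106–131 m: −αΔT+βΔS = −(1.7 × 10⁻⁴)(+0.4)+(7.2 × 10⁻⁴)(+1.37) = 9.2 × 10⁻⁴ → stable
  131–227 m: −αΔT+βΔS = −(1.7 × 10⁻⁴)(-10.9)+(7.2 × 10⁻⁴)(+0.11) = 1.9 × 10⁻³ → stable
The 90–106 m interval has Δρ < 0: lighter water underlies denser water.

90–106 m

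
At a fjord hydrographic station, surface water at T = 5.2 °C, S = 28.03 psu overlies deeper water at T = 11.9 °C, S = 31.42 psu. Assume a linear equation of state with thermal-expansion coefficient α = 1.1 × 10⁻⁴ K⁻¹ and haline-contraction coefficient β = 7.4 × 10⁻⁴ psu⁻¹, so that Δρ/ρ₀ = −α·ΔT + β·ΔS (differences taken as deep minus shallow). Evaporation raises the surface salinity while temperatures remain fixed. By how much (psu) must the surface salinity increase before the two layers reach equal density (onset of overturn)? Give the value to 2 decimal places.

2.39 psu

Neutral buoyancy requires −α(T_deep − T_surf) + β(S_deep − S_surf′) = 0.
S_surf′ = S_deep − (α/β)·ΔT = 31.42 − (1.1 × 10⁻⁴/7.4 × 10⁻⁴)·(+6.7) = 30.4241 psu.
Increase required: 30.4241 − 28.03 = 2.3941 psu.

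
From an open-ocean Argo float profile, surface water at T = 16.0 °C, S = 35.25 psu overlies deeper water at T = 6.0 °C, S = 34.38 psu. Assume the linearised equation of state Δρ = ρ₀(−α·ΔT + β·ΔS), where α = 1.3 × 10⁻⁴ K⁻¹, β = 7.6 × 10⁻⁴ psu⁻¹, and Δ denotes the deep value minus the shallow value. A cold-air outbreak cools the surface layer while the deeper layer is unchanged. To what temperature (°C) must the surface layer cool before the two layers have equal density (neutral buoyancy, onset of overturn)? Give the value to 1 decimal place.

Neutral buoyancy requires Δρ = 0, i.e. −α(T_deep − T_surf′) + β(S_deep − S_surf) = 0.
T_surf′ = T_deep − (β/α)·ΔS = 6.0 − (7.6 × 10⁻⁴/1.3 × 10⁻⁴)·(-0.87) = 11.086 °C.
Cooling required: 16.0 − (11.086) = 4.914 °C.

11.1 °C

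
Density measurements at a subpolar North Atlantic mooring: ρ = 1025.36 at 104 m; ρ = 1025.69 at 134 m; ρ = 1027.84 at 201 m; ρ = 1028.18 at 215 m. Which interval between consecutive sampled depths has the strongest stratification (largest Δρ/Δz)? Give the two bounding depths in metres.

134–201 m

Compute the density gradient over each adjacent pair:
  104–134 m: Δρ/Δz = 0.33/30 = 0.011 kg m⁻⁴
  134–201 m: Δρ/Δz = 2.15/67 = 0.032 kg m⁻⁴
  201–215 m: Δρ/Δz = 0.34/14 = 0.024 kg m⁻⁴
The largest gradient is in the 134–201 m interval — the pycnocline.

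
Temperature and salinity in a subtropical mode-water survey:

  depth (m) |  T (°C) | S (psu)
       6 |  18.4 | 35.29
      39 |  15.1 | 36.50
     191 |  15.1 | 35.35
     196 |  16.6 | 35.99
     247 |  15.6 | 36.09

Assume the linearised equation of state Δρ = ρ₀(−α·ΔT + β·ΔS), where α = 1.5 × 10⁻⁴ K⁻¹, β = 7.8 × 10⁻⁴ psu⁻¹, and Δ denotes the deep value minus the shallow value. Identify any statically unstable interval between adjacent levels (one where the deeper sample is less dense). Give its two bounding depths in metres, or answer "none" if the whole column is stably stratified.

39–191 m

Evaluate Δρ/ρ₀ = −αΔT + βΔS across each adjacent pair:
  6–39 m: −αΔT+βΔS = −(1.5 × 10⁻⁴)(-3.3)+(7.8 × 10⁻⁴)(+1.21) = 1.4 × 10⁻³ → stable
  39–191 m: −αΔT+βΔS = −(1.5 × 10⁻⁴)(+0.0)+(7.8 × 10⁻⁴)(-1.15) = -9.0 × 10⁻⁴ → UNSTABLE
  191–196 m: −αΔT+βΔS = −(1.5 × 10⁻⁴)(+1.5)+(7.8 × 10⁻⁴)(+0.64) = 2.7 × 10⁻⁴ → stable
  196–247 m: −αΔT+βΔS = −(1.5 × 10⁻⁴)(-1.0)+(7.8 × 10⁻⁴)(+0.10) = 2.3 × 10⁻⁴ → stable
The 39–191 m interval has Δρ < 0: lighter water underlies denser water.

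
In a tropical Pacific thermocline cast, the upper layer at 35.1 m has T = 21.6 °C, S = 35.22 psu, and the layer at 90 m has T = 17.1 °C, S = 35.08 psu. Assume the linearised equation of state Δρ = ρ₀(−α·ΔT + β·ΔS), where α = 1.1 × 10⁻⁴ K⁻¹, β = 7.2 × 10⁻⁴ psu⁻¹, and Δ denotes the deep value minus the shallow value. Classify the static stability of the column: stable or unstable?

ΔT = 17.1 − 21.6 = -4.5 K and ΔS = 35.08 − 35.22 = -0.14 psu (deep − shallow).
−αΔT = 4.95 × 10⁻⁴; βΔS = -1.008 × 10⁻⁴; sum Δρ/ρ₀ = 3.942 × 10⁻⁴.
Δρ/ρ₀ > 0, so Δρ > 0: deeper water is denser → statically stable.

stable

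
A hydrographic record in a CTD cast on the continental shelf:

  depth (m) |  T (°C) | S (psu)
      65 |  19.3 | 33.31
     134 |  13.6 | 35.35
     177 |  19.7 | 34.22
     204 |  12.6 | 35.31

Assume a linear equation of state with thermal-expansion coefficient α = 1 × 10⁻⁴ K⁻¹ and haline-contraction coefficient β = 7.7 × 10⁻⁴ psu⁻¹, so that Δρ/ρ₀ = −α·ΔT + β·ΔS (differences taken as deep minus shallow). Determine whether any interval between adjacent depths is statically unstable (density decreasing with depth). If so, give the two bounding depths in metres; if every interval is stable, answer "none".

Evaluate Δρ/ρ₀ = −αΔT + βΔS across each adjacent pair:
  65–134 m: −αΔT+βΔS = −(1 × 10⁻⁴)(-5.7)+(7.7 × 10⁻⁴)(+2.04) = 2.1 × 10⁻³ → stable
  134–177 m: −αΔT+βΔS = −(1 × 10⁻⁴)(+6.1)+(7.7 × 10⁻⁴)(-1.13) = -1.5 × 10⁻³ → UNSTABLE
  177–204 m: −αΔT+βΔS = −(1 × 10⁻⁴)(-7.1)+(7.7 × 10⁻⁴)(+1.09) = 1.5 × 10⁻³ → stable
The 134–177 m interval has Δρ < 0: lighter water underlies denser water.

134–177 m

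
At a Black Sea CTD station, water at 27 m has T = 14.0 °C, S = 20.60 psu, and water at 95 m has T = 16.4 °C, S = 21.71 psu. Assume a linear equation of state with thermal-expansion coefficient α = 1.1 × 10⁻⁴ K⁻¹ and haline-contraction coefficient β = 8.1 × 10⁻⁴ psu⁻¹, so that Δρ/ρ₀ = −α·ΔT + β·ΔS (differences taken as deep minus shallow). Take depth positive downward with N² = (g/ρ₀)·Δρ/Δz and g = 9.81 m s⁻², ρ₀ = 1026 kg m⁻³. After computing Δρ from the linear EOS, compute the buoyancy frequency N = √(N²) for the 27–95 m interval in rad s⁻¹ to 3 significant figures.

ΔT = +2.4 K, ΔS = +1.11 psu (deep − shallow).
Δρ/ρ₀ = −αΔT + βΔS = -2.64 × 10⁻⁴ + 8.991 × 10⁻⁴ = 6.351 × 10⁻⁴, so Δρ ≈ 0.6516 kg m⁻³.
N² = (g/ρ₀)·Δρ/Δz = g·(Δρ/ρ₀)/Δz = 9.81 × 6.351 × 10⁻⁴ / 68 = 9.1623 × 10⁻⁵ s⁻².
N = √(9.1623 × 10⁻⁵) = 9.5720 × 10⁻³ rad s⁻¹ ≈ 9.57 × 10⁻³ rad s⁻¹.

9.57 × 10⁻³ rad s⁻¹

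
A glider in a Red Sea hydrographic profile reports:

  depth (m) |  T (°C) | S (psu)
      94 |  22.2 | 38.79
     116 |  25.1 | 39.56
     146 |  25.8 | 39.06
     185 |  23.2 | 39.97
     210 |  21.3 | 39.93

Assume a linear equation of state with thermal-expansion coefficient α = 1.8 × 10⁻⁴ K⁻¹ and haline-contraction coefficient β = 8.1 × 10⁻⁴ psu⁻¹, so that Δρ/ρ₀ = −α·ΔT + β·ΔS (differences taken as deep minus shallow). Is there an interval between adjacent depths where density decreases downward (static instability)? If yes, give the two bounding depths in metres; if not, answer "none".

116–146 m

Evaluate Δρ/ρ₀ = −αΔT + βΔS across each adjacent pair:
  94–116 m: −αΔT+βΔS = −(1.8 × 10⁻⁴)(+2.9)+(8.1 × 10⁻⁴)(+0.77) = 1.0 × 10⁻⁴ → stable
  116–146 m: −αΔT+βΔS = −(1.8 × 10⁻⁴)(+0.7)+(8.1 × 10⁻⁴)(-0.50) = -5.3 × 10⁻⁴ → UNSTABLE
  146–185 m: −αΔT+βΔS = −(1.8 × 10⁻⁴)(-2.6)+(8.1 × 10⁻⁴)(+0.91) = 1.2 × 10⁻³ → stable
  185–210 m: −αΔT+βΔS = −(1.8 × 10⁻⁴)(-1.9)+(8.1 × 10⁻⁴)(-0.04) = 3.1 × 10⁻⁴ → stable
The 116–146 m interval has Δρ < 0: lighter water underlies denser water.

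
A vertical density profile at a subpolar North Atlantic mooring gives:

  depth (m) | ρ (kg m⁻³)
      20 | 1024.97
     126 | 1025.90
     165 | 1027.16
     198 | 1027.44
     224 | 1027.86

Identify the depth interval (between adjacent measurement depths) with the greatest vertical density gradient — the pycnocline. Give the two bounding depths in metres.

126–165 m

Compute the density gradient over each adjacent pair:
  20–126 m: Δρ/Δz = 0.93/106 = 8.8 × 10⁻³ kg m⁻⁴
  126–165 m: Δρ/Δz = 1.26/39 = 0.032 kg m⁻⁴
  165–198 m: Δρ/Δz = 0.28/33 = 8.5 × 10⁻³ kg m⁻⁴
  198–224 m: Δρ/Δz = 0.42/26 = 0.016 kg m⁻⁴
The largest gradient is in the 126–165 m interval — the pycnocline.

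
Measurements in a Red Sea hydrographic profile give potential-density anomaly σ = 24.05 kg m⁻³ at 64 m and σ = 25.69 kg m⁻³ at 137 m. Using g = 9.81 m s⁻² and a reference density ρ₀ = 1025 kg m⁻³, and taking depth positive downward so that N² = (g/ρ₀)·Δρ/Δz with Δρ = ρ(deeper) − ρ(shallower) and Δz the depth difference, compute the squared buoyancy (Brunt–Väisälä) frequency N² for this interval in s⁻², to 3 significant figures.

2.15 × 10⁻⁴ s⁻²

Δρ = 1025.69 − 1024.05 = 1.64 kg m⁻³ over Δz = 137 − 64 = 73 m.
N² = (9.81/1025) × (1.64/73) = 2.1501 × 10⁻⁴ s⁻² ≈ 2.15 × 10⁻⁴ s⁻².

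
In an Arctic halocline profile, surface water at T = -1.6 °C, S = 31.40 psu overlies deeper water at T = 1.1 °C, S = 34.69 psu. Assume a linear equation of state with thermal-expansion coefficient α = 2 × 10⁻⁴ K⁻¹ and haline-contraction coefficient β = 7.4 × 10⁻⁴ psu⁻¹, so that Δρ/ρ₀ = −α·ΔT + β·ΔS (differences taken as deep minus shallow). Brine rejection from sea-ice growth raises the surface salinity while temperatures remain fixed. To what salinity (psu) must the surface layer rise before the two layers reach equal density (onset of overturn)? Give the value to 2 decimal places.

33.96 psu

Neutral buoyancy requires −α(T_deep − T_surf) + β(S_deep − S_surf′) = 0.
S_surf′ = S_deep − (α/β)·ΔT = 34.69 − (2 × 10⁻⁴/7.4 × 10⁻⁴)·(+2.7) = 33.9603 psu.
Increase required: 33.9603 − 31.40 = 2.5603 psu.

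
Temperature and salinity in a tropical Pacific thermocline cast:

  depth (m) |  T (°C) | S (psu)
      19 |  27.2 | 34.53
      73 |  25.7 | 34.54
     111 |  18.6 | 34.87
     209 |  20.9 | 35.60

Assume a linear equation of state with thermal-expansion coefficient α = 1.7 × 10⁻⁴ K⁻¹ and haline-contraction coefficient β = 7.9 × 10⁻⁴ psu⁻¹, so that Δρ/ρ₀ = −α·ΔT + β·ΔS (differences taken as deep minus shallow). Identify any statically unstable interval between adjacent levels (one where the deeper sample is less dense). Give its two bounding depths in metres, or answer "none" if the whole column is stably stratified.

Evaluate Δρ/ρ₀ = −αΔT + βΔS across each adjacent pair:
  19–73 m: −αΔT+βΔS = −(1.7 × 10⁻⁴)(-1.5)+(7.9 × 10⁻⁴)(+0.01) = 2.6 × 10⁻⁴ → stable
  73–111 m: −αΔT+βΔS = −(1.7 × 10⁻⁴)(-7.1)+(7.9 × 10⁻⁴)(+0.33) = 1.5 × 10⁻³ → stable
  111–209 m: −αΔT+βΔS = −(1.7 × 10⁻⁴)(+2.3)+(7.9 × 10⁻⁴)(+0.73) = 1.9 × 10⁻⁴ → stable
Every interval has Δρ > 0: the column is stably stratified throughout.

none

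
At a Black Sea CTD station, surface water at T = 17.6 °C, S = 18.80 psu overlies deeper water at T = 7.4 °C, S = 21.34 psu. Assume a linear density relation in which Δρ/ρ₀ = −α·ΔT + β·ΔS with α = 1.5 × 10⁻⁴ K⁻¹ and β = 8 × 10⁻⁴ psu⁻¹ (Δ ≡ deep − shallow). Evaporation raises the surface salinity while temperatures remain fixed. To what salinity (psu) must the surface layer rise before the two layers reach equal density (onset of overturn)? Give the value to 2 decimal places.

Neutral buoyancy requires −α(T_deep − T_surf) + β(S_deep − S_surf′) = 0.
S_surf′ = S_deep − (α/β)·ΔT = 21.34 − (1.5 × 10⁻⁴/8 × 10⁻⁴)·(-10.2) = 23.2525 psu.
Increase required: 23.2525 − 18.80 = 4.4525 psu.

23.25 psu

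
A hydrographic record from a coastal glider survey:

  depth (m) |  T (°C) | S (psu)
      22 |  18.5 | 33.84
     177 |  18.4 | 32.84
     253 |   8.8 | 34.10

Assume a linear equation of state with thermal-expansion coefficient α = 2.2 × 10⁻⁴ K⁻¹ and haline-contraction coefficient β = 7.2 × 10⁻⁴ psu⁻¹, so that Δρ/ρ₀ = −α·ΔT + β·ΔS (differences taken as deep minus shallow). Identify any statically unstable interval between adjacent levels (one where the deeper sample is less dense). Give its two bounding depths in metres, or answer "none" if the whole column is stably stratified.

22–177 m

Evaluate Δρ/ρ₀ = −αΔT + βΔS across each adjacent pair:
  22–177 m: −αΔT+βΔS = −(2.2 × 10⁻⁴)(-0.1)+(7.2 × 10⁻⁴)(-1.00) = -7.0 × 10⁻⁴ → UNSTABLE
  177–253 m: −αΔT+βΔS = −(2.2 × 10⁻⁴)(-9.6)+(7.2 × 10⁻⁴)(+1.26) = 3.0 × 10⁻³ → stable
The 22–177 m interval has Δρ < 0: lighter water underlies denser water.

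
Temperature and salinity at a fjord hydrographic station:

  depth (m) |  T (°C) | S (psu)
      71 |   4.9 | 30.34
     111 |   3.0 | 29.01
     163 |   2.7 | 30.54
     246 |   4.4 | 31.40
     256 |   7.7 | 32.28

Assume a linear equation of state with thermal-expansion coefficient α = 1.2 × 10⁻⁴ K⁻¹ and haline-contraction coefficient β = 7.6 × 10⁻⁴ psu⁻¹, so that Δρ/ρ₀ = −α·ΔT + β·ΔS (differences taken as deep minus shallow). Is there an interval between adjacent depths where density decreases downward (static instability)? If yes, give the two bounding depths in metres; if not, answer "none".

71–111 m

Evaluate Δρ/ρ₀ = −αΔT + βΔS across each adjacent pair:
  71–111 m: −αΔT+βΔS = −(1.2 × 10⁻⁴)(-1.9)+(7.6 × 10⁻⁴)(-1.33) = -7.8 × 10⁻⁴ → UNSTABLE
  111–163 m: −αΔT+βΔS = −(1.2 × 10⁻⁴)(-0.3)+(7.6 × 10⁻⁴)(+1.53) = 1.2 × 10⁻³ → stable
  163–246 m: −αΔT+βΔS = −(1.2 × 10⁻⁴)(+1.7)+(7.6 × 10⁻⁴)(+0.86) = 4.5 × 10⁻⁴ → stable
  246–256 m: −αΔT+βΔS = −(1.2 × 10⁻⁴)(+3.3)+(7.6 × 10⁻⁴)(+0.88) = 2.7 × 10⁻⁴ → stable
The 71–111 m interval has Δρ < 0: lighter water underlies denser water.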